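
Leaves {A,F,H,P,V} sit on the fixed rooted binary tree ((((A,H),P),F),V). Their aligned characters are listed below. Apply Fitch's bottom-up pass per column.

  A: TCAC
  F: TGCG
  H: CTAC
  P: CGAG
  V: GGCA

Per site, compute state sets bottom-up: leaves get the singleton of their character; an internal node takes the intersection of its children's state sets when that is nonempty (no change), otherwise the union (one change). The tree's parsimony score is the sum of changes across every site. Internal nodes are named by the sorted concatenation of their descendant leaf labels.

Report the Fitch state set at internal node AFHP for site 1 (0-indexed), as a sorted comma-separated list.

[col 0] AH: children A:{T}, H:{C} ∪→ {C,T}; cost 1
[col 0] AHP: children AH:{C,T}, P:{C} ∩→ {C}; cost 0
[col 0] AFHP: children AHP:{C}, F:{T} ∪→ {C,T}; cost 1
[col 0] AFHPV: children AFHP:{C,T}, V:{G} ∪→ {C,G,T}; cost 1
[col 1] AH: children A:{C}, H:{T} ∪→ {C,T}; cost 1
[col 1] AHP: children AH:{C,T}, P:{G} ∪→ {C,G,T}; cost 1
[col 1] AFHP: children AHP:{C,G,T}, F:{G} ∩→ {G}; cost 0
[col 1] AFHPV: children AFHP:{G}, V:{G} ∩→ {G}; cost 0
[col 2] AH: children A:{A}, H:{A} ∩→ {A}; cost 0
[col 2] AHP: children AH:{A}, P:{A} ∩→ {A}; cost 0
[col 2] AFHP: children AHP:{A}, F:{C} ∪→ {A,C}; cost 1
[col 2] AFHPV: children AFHP:{A,C}, V:{C} ∩→ {C}; cost 0
[col 3] AH: children A:{C}, H:{C} ∩→ {C}; cost 0
[col 3] AHP: children AH:{C}, P:{G} ∪→ {C,G}; cost 1
[col 3] AFHP: children AHP:{C,G}, F:{G} ∩→ {G}; cost 0
[col 3] AFHPV: children AFHP:{G}, V:{A} ∪→ {A,G}; cost 1
per-site changes: [3, 2, 1, 2]; total = 8

G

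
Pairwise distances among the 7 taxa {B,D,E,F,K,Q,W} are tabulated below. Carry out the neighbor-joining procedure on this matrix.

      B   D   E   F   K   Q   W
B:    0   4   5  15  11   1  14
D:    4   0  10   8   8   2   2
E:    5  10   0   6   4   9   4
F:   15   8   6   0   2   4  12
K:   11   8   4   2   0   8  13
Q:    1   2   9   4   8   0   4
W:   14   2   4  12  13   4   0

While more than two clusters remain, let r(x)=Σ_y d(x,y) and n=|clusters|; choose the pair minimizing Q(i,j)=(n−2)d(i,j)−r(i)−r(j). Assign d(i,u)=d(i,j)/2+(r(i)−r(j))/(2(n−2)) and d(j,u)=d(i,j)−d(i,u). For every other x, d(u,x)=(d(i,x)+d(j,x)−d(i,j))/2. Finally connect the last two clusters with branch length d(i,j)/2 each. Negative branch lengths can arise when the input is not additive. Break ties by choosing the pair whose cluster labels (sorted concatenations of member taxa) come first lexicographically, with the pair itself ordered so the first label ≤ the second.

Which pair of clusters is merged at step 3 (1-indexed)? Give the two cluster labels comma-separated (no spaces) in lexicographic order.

B,Q

iteration 1: select F,K (d=2, Q=-83); attach at lengths (11/10, 9/10); label the merged cluster FK
  updated: d(B,FK)=12, d(D,FK)=7, d(E,FK)=4, d(FK,Q)=5, d(FK,W)=23/2
iteration 2: select E,FK (d=4, Q=-111/2); attach at lengths (17/16, 47/16); label the merged cluster EFK
  updated: d(B,EFK)=13/2, d(D,EFK)=13/2, d(EFK,Q)=5, d(EFK,W)=23/4
iteration 3: select B,Q (d=1, Q=-69/2); attach at lengths (11/4, -7/4); label the merged cluster BQ
  updated: d(BQ,D)=5/2, d(BQ,EFK)=21/4, d(BQ,W)=17/2
iteration 4: select BQ,EFK (d=21/4, Q=-93/4); attach at lengths (37/16, 47/16); label the merged cluster BEFKQ
  updated: d(BEFKQ,D)=15/8, d(BEFKQ,W)=9/2
iteration 5: select BEFKQ,D (d=15/8, Q=-67/8); attach at lengths (35/16, -5/16); label the merged cluster BDEFKQ
  updated: d(BDEFKQ,W)=37/16
iteration 6: select BDEFKQ,W (d=37/16); attach at lengths (37/32, 37/32); label the merged cluster BDEFKQW
final tree: ((((B:11/4,Q:-7/4):37/16,(E:17/16,(F:11/10,K:9/10):47/16):47/16):35/16,D:-5/16):37/32,W:37/32)
total length: 263/16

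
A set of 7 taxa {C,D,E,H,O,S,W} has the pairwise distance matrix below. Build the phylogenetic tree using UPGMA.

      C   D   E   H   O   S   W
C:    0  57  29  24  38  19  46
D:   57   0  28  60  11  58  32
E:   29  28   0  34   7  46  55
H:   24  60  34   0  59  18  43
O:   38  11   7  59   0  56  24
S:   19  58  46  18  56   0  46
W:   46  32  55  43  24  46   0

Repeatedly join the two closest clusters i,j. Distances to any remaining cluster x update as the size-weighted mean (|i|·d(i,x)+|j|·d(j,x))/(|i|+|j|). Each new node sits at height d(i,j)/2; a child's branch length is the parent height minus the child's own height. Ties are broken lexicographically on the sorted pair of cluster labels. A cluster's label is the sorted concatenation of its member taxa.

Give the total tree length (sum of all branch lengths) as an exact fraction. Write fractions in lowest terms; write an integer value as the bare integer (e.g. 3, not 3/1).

iteration 1: select E,O (d=7); attach at lengths (7/2, 7/2); label the merged cluster EO
  updated: d(C,EO)=67/2, d(D,EO)=39/2, d(EO,H)=93/2, d(EO,S)=51, d(EO,W)=79/2
iteration 2: select H,S (d=18); attach at lengths (9, 9); label the merged cluster HS
  updated: d(C,HS)=43/2, d(D,HS)=59, d(EO,HS)=195/4, d(HS,W)=89/2
iteration 3: select D,EO (d=39/2); attach at lengths (39/4, 25/4); label the merged cluster DEO
  updated: d(C,DEO)=124/3, d(DEO,HS)=313/6, d(DEO,W)=37
iteration 4: select C,HS (d=43/2); attach at lengths (43/4, 7/4); label the merged cluster CHS
  updated: d(CHS,DEO)=437/9, d(CHS,W)=45
iteration 5: select DEO,W (d=37); attach at lengths (35/4, 37/2); label the merged cluster DEOW
  updated: d(CHS,DEOW)=143/3
iteration 6: select CHS,DEOW (d=143/3); attach at lengths (157/12, 16/3); label the merged cluster CDEHOSW
final tree: ((C:43/4,(H:9,S:9):7/4):157/12,((D:39/4,(E:7/2,O:7/2):25/4):35/4,W:37/2):16/3)
total length: 595/6

595/6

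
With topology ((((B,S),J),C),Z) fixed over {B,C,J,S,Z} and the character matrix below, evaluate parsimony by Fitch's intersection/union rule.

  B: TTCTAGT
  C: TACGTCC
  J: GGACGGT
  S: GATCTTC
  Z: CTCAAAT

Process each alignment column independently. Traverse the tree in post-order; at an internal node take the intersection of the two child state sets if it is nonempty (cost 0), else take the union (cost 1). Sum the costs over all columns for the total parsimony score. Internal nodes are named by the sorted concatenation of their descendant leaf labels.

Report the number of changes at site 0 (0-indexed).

3

[col 0] BS: children B:{T}, S:{G} ∪→ {G,T}; cost 1
[col 0] BJS: children BS:{G,T}, J:{G} ∩→ {G}; cost 0
[col 0] BCJS: children BJS:{G}, C:{T} ∪→ {G,T}; cost 1
[col 0] BCJSZ: children BCJS:{G,T}, Z:{C} ∪→ {C,G,T}; cost 1
[col 1] BS: children B:{T}, S:{A} ∪→ {A,T}; cost 1
[col 1] BJS: children BS:{A,T}, J:{G} ∪→ {A,G,T}; cost 1
[col 1] BCJS: children BJS:{A,G,T}, C:{A} ∩→ {A}; cost 0
[col 1] BCJSZ: children BCJS:{A}, Z:{T} ∪→ {A,T}; cost 1
[col 2] BS: children B:{C}, S:{T} ∪→ {C,T}; cost 1
[col 2] BJS: children BS:{C,T}, J:{A} ∪→ {A,C,T}; cost 1
[col 2] BCJS: children BJS:{A,C,T}, C:{C} ∩→ {C}; cost 0
[col 2] BCJSZ: children BCJS:{C}, Z:{C} ∩→ {C}; cost 0
[col 3] BS: children B:{T}, S:{C} ∪→ {C,T}; cost 1
[col 3] BJS: children BS:{C,T}, J:{C} ∩→ {C}; cost 0
[col 3] BCJS: children BJS:{C}, C:{G} ∪→ {C,G}; cost 1
[col 3] BCJSZ: children BCJS:{C,G}, Z:{A} ∪→ {A,C,G}; cost 1
[col 4] BS: children B:{A}, S:{T} ∪→ {A,T}; cost 1
[col 4] BJS: children BS:{A,T}, J:{G} ∪→ {A,G,T}; cost 1
[col 4] BCJS: children BJS:{A,G,T}, C:{T} ∩→ {T}; cost 0
[col 4] BCJSZ: children BCJS:{T}, Z:{A} ∪→ {A,T}; cost 1
[col 5] BS: children B:{G}, S:{T} ∪→ {G,T}; cost 1
[col 5] BJS: children BS:{G,T}, J:{G} ∩→ {G}; cost 0
[col 5] BCJS: children BJS:{G}, C:{C} ∪→ {C,G}; cost 1
[col 5] BCJSZ: children BCJS:{C,G}, Z:{A} ∪→ {A,C,G}; cost 1
[col 6] BS: children B:{T}, S:{C} ∪→ {C,T}; cost 1
[col 6] BJS: children BS:{C,T}, J:{T} ∩→ {T}; cost 0
[col 6] BCJS: children BJS:{T}, C:{C} ∪→ {C,T}; cost 1
[col 6] BCJSZ: children BCJS:{C,T}, Z:{T} ∩→ {T}; cost 0
per-site changes: [3, 3, 2, 3, 3, 3, 2]; total = 19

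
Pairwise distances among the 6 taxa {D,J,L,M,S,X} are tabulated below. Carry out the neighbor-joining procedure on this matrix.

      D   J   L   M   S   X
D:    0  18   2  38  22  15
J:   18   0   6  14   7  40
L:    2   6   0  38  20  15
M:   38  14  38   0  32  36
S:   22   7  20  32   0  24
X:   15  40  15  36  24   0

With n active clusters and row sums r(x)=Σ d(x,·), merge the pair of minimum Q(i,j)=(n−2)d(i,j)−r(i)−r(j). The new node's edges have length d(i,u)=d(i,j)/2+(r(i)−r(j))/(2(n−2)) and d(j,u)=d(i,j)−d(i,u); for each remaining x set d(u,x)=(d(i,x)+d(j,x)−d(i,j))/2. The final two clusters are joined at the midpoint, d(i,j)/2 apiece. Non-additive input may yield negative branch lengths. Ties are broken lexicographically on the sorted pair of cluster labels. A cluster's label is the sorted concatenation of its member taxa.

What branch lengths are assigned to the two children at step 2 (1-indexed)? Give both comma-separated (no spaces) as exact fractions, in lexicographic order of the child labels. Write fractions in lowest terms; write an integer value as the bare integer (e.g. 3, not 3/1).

77/12,73/12

1. join J+M (d=14, Q=-187) ⇒ JM; edges |J|=-17/8, |M|=129/8
  updated: d(D,JM)=21, d(JM,L)=15, d(JM,S)=25/2, d(JM,X)=31
2. join JM+S (d=25/2, Q=-241/2) ⇒ JMS; edges |JM|=77/12, |S|=73/12
  updated: d(D,JMS)=61/4, d(JMS,L)=45/4, d(JMS,X)=85/4
3. join D+L (d=2, Q=-113/2) ⇒ DL; edges |D|=2, |L|=0
  updated: d(DL,JMS)=49/4, d(DL,X)=14
4. join DL+JMS (d=49/4, Q=-95/2) ⇒ DJLMS; edges |DL|=5/2, |JMS|=39/4
  updated: d(DJLMS,X)=23/2
5. join DJLMS+X (d=23/2) ⇒ DJLMSX; edges |DJLMS|=23/4, |X|=23/4
final tree: (((D:2,L:0):5/2,((J:-17/8,M:129/8):77/12,S:73/12):39/4):23/4,X:23/4)
total length: 209/4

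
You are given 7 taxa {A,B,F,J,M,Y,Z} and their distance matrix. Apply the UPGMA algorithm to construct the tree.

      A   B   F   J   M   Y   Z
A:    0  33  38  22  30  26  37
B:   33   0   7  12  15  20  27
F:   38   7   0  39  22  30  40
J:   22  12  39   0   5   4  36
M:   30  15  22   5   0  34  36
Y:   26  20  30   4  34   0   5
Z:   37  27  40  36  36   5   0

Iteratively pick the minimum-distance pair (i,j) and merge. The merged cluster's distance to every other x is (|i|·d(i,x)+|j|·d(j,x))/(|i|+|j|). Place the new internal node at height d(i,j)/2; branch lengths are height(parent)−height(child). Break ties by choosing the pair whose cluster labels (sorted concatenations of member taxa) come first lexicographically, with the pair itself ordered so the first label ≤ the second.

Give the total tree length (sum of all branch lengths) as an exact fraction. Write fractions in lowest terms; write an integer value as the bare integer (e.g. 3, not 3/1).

139/2

step 1: merge (J,Y) at d=4; branch lengths J→2, Y→2; new cluster JY
  updated: d(A,JY)=24, d(B,JY)=16, d(F,JY)=69/2, d(JY,M)=39/2, d(JY,Z)=41/2
step 2: merge (B,F) at d=7; branch lengths B→7/2, F→7/2; new cluster BF
  updated: d(A,BF)=71/2, d(BF,JY)=101/4, d(BF,M)=37/2, d(BF,Z)=67/2
step 3: merge (BF,M) at d=37/2; branch lengths BF→23/4, M→37/4; new cluster BFM
  updated: d(A,BFM)=101/3, d(BFM,JY)=70/3, d(BFM,Z)=103/3
step 4: merge (JY,Z) at d=41/2; branch lengths JY→33/4, Z→41/4; new cluster JYZ
  updated: d(A,JYZ)=85/3, d(BFM,JYZ)=27
step 5: merge (BFM,JYZ) at d=27; branch lengths BFM→17/4, JYZ→13/4; new cluster BFJMYZ
  updated: d(A,BFJMYZ)=31
step 6: merge (A,BFJMYZ) at d=31; branch lengths A→31/2, BFJMYZ→2; new cluster ABFJMYZ
final tree: (A:31/2,(((B:7/2,F:7/2):23/4,M:37/4):17/4,((J:2,Y:2):33/4,Z:41/4):13/4):2)
total length: 139/2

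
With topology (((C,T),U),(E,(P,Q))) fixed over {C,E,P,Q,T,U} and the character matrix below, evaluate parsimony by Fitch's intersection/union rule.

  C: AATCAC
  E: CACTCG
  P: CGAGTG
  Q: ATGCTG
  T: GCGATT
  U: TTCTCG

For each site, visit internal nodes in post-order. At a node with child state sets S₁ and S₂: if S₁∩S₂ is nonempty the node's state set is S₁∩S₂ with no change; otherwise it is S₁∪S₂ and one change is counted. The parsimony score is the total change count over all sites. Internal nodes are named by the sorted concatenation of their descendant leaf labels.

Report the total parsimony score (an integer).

21

[col 0] CT: children C:{A}, T:{G} ∪→ {A,G}; cost 1
[col 0] CTU: children CT:{A,G}, U:{T} ∪→ {A,G,T}; cost 1
[col 0] PQ: children P:{C}, Q:{A} ∪→ {A,C}; cost 1
[col 0] EPQ: children E:{C}, PQ:{A,C} ∩→ {C}; cost 0
[col 0] CEPQTU: children CTU:{A,G,T}, EPQ:{C} ∪→ {A,C,G,T}; cost 1
[col 1] CT: children C:{A}, T:{C} ∪→ {A,C}; cost 1
[col 1] CTU: children CT:{A,C}, U:{T} ∪→ {A,C,T}; cost 1
[col 1] PQ: children P:{G}, Q:{T} ∪→ {G,T}; cost 1
[col 1] EPQ: children E:{A}, PQ:{G,T} ∪→ {A,G,T}; cost 1
[col 1] CEPQTU: children CTU:{A,C,T}, EPQ:{A,G,T} ∩→ {A,T}; cost 0
[col 2] CT: children C:{T}, T:{G} ∪→ {G,T}; cost 1
[col 2] CTU: children CT:{G,T}, U:{C} ∪→ {C,G,T}; cost 1
[col 2] PQ: children P:{A}, Q:{G} ∪→ {A,G}; cost 1
[col 2] EPQ: children E:{C}, PQ:{A,G} ∪→ {A,C,G}; cost 1
[col 2] CEPQTU: children CTU:{C,G,T}, EPQ:{A,C,G} ∩→ {C,G}; cost 0
[col 3] CT: children C:{C}, T:{A} ∪→ {A,C}; cost 1
[col 3] CTU: children CT:{A,C}, U:{T} ∪→ {A,C,T}; cost 1
[col 3] PQ: children P:{G}, Q:{C} ∪→ {C,G}; cost 1
[col 3] EPQ: children E:{T}, PQ:{C,G} ∪→ {C,G,T}; cost 1
[col 3] CEPQTU: children CTU:{A,C,T}, EPQ:{C,G,T} ∩→ {C,T}; cost 0
[col 4] CT: children C:{A}, T:{T} ∪→ {A,T}; cost 1
[col 4] CTU: children CT:{A,T}, U:{C} ∪→ {A,C,T}; cost 1
[col 4] PQ: children P:{T}, Q:{T} ∩→ {T}; cost 0
[col 4] EPQ: children E:{C}, PQ:{T} ∪→ {C,T}; cost 1
[col 4] CEPQTU: children CTU:{A,C,T}, EPQ:{C,T} ∩→ {C,T}; cost 0
[col 5] CT: children C:{C}, T:{T} ∪→ {C,T}; cost 1
[col 5] CTU: children CT:{C,T}, U:{G} ∪→ {C,G,T}; cost 1
[col 5] PQ: children P:{G}, Q:{G} ∩→ {G}; cost 0
[col 5] EPQ: children E:{G}, PQ:{G} ∩→ {G}; cost 0
[col 5] CEPQTU: children CTU:{C,G,T}, EPQ:{G} ∩→ {G}; cost 0
per-site changes: [4, 4, 4, 4, 3, 2]; total = 21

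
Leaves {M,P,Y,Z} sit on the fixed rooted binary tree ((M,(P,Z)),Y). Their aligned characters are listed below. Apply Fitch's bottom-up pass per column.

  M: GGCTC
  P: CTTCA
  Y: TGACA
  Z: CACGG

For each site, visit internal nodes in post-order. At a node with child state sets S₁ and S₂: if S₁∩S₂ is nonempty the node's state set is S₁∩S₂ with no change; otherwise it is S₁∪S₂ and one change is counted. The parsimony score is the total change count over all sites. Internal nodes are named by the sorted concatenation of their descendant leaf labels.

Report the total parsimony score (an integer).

site 0, node PZ: P={C} ∩ Z={C} → {C} (+0)
site 0, node MPZ: M={G} ∪ PZ={C} → {C,G} (+1)
site 0, node MPYZ: MPZ={C,G} ∪ Y={T} → {C,G,T} (+1)
site 1, node PZ: P={T} ∪ Z={A} → {A,T} (+1)
site 1, node MPZ: M={G} ∪ PZ={A,T} → {A,G,T} (+1)
site 1, node MPYZ: MPZ={A,G,T} ∩ Y={G} → {G} (+0)
site 2, node PZ: P={T} ∪ Z={C} → {C,T} (+1)
site 2, node MPZ: M={C} ∩ PZ={C,T} → {C} (+0)
site 2, node MPYZ: MPZ={C} ∪ Y={A} → {A,C} (+1)
site 3, node PZ: P={C} ∪ Z={G} → {C,G} (+1)
site 3, node MPZ: M={T} ∪ PZ={C,G} → {C,G,T} (+1)
site 3, node MPYZ: MPZ={C,G,T} ∩ Y={C} → {C} (+0)
site 4, node PZ: P={A} ∪ Z={G} → {A,G} (+1)
site 4, node MPZ: M={C} ∪ PZ={A,G} → {A,C,G} (+1)
site 4, node MPYZ: MPZ={A,C,G} ∩ Y={A} → {A} (+0)
per-site changes: [2, 2, 2, 2, 2]; total = 10

10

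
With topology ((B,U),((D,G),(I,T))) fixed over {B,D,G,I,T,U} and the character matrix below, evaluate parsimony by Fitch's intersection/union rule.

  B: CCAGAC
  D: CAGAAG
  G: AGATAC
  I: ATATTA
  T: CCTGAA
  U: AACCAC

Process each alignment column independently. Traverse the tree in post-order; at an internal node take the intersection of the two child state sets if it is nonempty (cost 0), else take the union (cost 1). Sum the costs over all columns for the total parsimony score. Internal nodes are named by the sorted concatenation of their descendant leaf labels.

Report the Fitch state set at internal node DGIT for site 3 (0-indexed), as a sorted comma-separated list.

site 0, node BU: B={C} ∪ U={A} → {A,C} (+1)
site 0, node DG: D={C} ∪ G={A} → {A,C} (+1)
site 0, node IT: I={A} ∪ T={C} → {A,C} (+1)
site 0, node DGIT: DG={A,C} ∩ IT={A,C} → {A,C} (+0)
site 0, node BDGITU: BU={A,C} ∩ DGIT={A,C} → {A,C} (+0)
site 1, node BU: B={C} ∪ U={A} → {A,C} (+1)
site 1, node DG: D={A} ∪ G={G} → {A,G} (+1)
site 1, node IT: I={T} ∪ T={C} → {C,T} (+1)
site 1, node DGIT: DG={A,G} ∪ IT={C,T} → {A,C,G,T} (+1)
site 1, node BDGITU: BU={A,C} ∩ DGIT={A,C,G,T} → {A,C} (+0)
site 2, node BU: B={A} ∪ U={C} → {A,C} (+1)
site 2, node DG: D={G} ∪ G={A} → {A,G} (+1)
site 2, node IT: I={A} ∪ T={T} → {A,T} (+1)
site 2, node DGIT: DG={A,G} ∩ IT={A,T} → {A} (+0)
site 2, node BDGITU: BU={A,C} ∩ DGIT={A} → {A} (+0)
site 3, node BU: B={G} ∪ U={C} → {C,G} (+1)
site 3, node DG: D={A} ∪ G={T} → {A,T} (+1)
site 3, node IT: I={T} ∪ T={G} → {G,T} (+1)
site 3, node DGIT: DG={A,T} ∩ IT={G,T} → {T} (+0)
site 3, node BDGITU: BU={C,G} ∪ DGIT={T} → {C,G,T} (+1)
site 4, node BU: B={A} ∩ U={A} → {A} (+0)
site 4, node DG: D={A} ∩ G={A} → {A} (+0)
site 4, node IT: I={T} ∪ T={A} → {A,T} (+1)
site 4, node DGIT: DG={A} ∩ IT={A,T} → {A} (+0)
site 4, node BDGITU: BU={A} ∩ DGIT={A} → {A} (+0)
site 5, node BU: B={C} ∩ U={C} → {C} (+0)
site 5, node DG: D={G} ∪ G={C} → {C,G} (+1)
site 5, node IT: I={A} ∩ T={A} → {A} (+0)
site 5, node DGIT: DG={C,G} ∪ IT={A} → {A,C,G} (+1)
site 5, node BDGITU: BU={C} ∩ DGIT={A,C,G} → {C} (+0)
per-site changes: [3, 4, 3, 4, 1, 2]; total = 17

T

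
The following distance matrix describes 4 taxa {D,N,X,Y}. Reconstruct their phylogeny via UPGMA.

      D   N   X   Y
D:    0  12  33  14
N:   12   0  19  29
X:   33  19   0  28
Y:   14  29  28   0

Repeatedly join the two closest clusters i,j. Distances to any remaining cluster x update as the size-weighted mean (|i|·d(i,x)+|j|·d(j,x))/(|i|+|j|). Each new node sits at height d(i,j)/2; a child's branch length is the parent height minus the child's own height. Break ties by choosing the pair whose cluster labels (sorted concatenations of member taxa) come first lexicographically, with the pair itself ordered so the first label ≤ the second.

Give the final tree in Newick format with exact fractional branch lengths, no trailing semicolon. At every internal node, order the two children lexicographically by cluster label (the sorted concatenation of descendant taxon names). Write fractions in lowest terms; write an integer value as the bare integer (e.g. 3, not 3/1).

step 1: merge (D,N) at d=12; branch lengths D→6, N→6; new cluster DN
  updated: d(DN,X)=26, d(DN,Y)=43/2
step 2: merge (DN,Y) at d=43/2; branch lengths DN→19/4, Y→43/4; new cluster DNY
  updated: d(DNY,X)=80/3
step 3: merge (DNY,X) at d=80/3; branch lengths DNY→31/12, X→40/3; new cluster DNXY
final tree: (((D:6,N:6):19/4,Y:43/4):31/12,X:40/3)
total length: 521/12

(((D:6,N:6):19/4,Y:43/4):31/12,X:40/3)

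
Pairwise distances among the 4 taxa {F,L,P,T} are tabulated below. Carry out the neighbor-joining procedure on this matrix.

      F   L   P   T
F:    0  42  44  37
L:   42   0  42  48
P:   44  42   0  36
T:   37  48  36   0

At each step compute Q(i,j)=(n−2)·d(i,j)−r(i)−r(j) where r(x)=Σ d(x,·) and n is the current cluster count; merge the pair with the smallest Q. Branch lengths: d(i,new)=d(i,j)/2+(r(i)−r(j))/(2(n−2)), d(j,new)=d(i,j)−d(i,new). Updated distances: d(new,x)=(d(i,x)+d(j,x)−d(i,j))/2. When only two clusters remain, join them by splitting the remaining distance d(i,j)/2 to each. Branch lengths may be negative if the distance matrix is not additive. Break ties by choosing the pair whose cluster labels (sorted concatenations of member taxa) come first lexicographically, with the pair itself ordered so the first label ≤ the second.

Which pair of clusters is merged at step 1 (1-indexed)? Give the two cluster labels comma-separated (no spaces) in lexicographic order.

iteration 1: select F,L (d=42, Q=-171); attach at lengths (75/4, 93/4); label the merged cluster FL
  updated: d(FL,P)=22, d(FL,T)=43/2
iteration 2: select FL,P (d=22, Q=-159/2); attach at lengths (15/4, 73/4); label the merged cluster FLP
  updated: d(FLP,T)=71/4
iteration 3: select FLP,T (d=71/4); attach at lengths (71/8, 71/8); label the merged cluster FLPT
final tree: (((F:75/4,L:93/4):15/4,P:73/4):71/8,T:71/8)
total length: 327/4

F,L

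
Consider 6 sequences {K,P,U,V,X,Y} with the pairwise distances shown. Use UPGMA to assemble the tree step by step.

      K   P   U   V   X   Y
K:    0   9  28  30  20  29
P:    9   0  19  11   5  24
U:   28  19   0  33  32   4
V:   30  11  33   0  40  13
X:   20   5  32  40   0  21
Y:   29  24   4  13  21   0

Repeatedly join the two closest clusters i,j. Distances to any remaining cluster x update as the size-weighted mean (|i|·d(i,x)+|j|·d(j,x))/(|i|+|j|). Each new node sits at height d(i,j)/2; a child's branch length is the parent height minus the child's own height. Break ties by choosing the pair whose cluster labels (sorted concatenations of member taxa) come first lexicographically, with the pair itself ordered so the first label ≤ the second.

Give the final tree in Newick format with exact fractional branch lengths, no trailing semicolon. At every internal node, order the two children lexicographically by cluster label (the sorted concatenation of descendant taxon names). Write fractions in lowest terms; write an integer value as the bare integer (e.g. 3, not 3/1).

step 1: merge (U,Y) at d=4; branch lengths U→2, Y→2; new cluster UY
  updated: d(K,UY)=57/2, d(P,UY)=43/2, d(UY,V)=23, d(UY,X)=53/2
step 2: merge (P,X) at d=5; branch lengths P→5/2, X→5/2; new cluster PX
  updated: d(K,PX)=29/2, d(PX,UY)=24, d(PX,V)=51/2
step 3: merge (K,PX) at d=29/2; branch lengths K→29/4, PX→19/4; new cluster KPX
  updated: d(KPX,UY)=51/2, d(KPX,V)=27
step 4: merge (UY,V) at d=23; branch lengths UY→19/2, V→23/2; new cluster UVY
  updated: d(KPX,UVY)=26
step 5: merge (KPX,UVY) at d=26; branch lengths KPX→23/4, UVY→3/2; new cluster KPUVXY
final tree: ((K:29/4,(P:5/2,X:5/2):19/4):23/4,((U:2,Y:2):19/2,V:23/2):3/2)
total length: 197/4

((K:29/4,(P:5/2,X:5/2):19/4):23/4,((U:2,Y:2):19/2,V:23/2):3/2)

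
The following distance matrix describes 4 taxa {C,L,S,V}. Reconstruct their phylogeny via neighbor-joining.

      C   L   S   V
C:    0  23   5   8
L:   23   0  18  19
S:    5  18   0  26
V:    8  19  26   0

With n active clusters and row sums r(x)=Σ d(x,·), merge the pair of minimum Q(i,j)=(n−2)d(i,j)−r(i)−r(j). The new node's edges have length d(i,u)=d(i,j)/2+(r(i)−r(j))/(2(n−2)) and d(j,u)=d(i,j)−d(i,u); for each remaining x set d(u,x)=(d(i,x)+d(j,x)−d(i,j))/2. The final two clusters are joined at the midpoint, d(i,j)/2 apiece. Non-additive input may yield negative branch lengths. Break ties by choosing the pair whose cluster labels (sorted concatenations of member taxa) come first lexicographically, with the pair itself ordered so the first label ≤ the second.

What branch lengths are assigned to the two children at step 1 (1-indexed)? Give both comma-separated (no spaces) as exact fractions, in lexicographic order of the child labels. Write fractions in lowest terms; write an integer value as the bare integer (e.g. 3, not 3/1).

-3/4,23/4

step 1: merge (C,S) at d=5, Q=-75; branch lengths C→-3/4, S→23/4; new cluster CS
  updated: d(CS,L)=18, d(CS,V)=29/2
step 2: merge (CS,L) at d=18, Q=-103/2; branch lengths CS→27/4, L→45/4; new cluster CLS
  updated: d(CLS,V)=31/4
step 3: merge (CLS,V) at d=31/4; branch lengths CLS→31/8, V→31/8; new cluster CLSV
final tree: (((C:-3/4,S:23/4):27/4,L:45/4):31/8,V:31/8)
total length: 123/4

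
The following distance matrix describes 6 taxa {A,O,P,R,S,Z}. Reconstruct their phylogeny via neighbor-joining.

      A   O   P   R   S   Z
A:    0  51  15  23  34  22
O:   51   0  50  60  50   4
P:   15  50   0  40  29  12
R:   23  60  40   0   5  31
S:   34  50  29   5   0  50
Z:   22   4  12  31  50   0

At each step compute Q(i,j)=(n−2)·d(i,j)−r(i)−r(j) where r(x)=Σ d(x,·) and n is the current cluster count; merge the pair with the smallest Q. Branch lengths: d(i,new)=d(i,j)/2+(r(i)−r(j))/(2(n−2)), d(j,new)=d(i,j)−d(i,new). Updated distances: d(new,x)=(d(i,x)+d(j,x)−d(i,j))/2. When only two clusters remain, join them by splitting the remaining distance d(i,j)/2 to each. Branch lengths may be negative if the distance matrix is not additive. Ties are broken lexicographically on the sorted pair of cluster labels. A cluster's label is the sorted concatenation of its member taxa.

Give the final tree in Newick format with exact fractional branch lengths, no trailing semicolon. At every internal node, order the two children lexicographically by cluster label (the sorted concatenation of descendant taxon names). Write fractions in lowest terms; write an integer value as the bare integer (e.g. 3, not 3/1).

(((A:105/16,(R:7/4,S:13/4):311/16):59/16,(O:14,Z:-10):355/16):109/32,P:109/32)

1. join O+Z (d=4, Q=-318) ⇒ OZ; edges |O|=14, |Z|=-10
  updated: d(A,OZ)=69/2, d(OZ,P)=29, d(OZ,R)=87/2, d(OZ,S)=48
2. join R+S (d=5, Q=-425/2) ⇒ RS; edges |R|=7/4, |S|=13/4
  updated: d(A,RS)=26, d(OZ,RS)=173/4, d(P,RS)=32
3. join A+RS (d=26, Q=-499/4) ⇒ ARS; edges |A|=105/16, |RS|=311/16
  updated: d(ARS,OZ)=207/8, d(ARS,P)=21/2
4. join ARS+OZ (d=207/8, Q=-523/8) ⇒ AORSZ; edges |ARS|=59/16, |OZ|=355/16
  updated: d(AORSZ,P)=109/16
5. join AORSZ+P (d=109/16) ⇒ AOPRSZ; edges |AORSZ|=109/32, |P|=109/32
final tree: (((A:105/16,(R:7/4,S:13/4):311/16):59/16,(O:14,Z:-10):355/16):109/32,P:109/32)
total length: 1083/16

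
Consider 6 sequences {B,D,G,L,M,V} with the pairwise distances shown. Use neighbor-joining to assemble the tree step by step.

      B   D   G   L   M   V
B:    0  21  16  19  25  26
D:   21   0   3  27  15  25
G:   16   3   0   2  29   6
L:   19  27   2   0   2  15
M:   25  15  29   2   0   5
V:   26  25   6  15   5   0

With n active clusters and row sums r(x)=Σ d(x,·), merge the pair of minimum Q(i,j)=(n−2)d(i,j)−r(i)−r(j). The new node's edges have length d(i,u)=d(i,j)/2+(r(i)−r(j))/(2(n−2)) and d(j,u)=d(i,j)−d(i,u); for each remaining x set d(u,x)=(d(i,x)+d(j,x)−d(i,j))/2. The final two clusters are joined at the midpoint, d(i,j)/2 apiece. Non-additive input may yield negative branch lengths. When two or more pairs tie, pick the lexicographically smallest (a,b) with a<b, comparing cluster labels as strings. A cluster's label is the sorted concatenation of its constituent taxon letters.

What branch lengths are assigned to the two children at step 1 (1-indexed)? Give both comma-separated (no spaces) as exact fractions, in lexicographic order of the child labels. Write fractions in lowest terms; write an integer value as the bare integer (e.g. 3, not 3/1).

47/8,-23/8

step 1: merge (D,G) at d=3, Q=-135; branch lengths D→47/8, G→-23/8; new cluster DG
  updated: d(B,DG)=17, d(DG,L)=13, d(DG,M)=41/2, d(DG,V)=14
step 2: merge (B,DG) at d=17, Q=-201/2; branch lengths B→49/4, DG→19/4; new cluster BDG
  updated: d(BDG,L)=15/2, d(BDG,M)=57/4, d(BDG,V)=23/2
step 3: merge (BDG,L) at d=15/2, Q=-171/4; branch lengths BDG→95/16, L→25/16; new cluster BDGL
  updated: d(BDGL,M)=35/8, d(BDGL,V)=19/2
step 4: merge (BDGL,M) at d=35/8, Q=-151/8; branch lengths BDGL→71/16, M→-1/16; new cluster BDGLM
  updated: d(BDGLM,V)=81/16
step 5: merge (BDGLM,V) at d=81/16; branch lengths BDGLM→81/32, V→81/32; new cluster BDGLMV
final tree: ((((B:49/4,(D:47/8,G:-23/8):19/4):95/16,L:25/16):71/16,M:-1/16):81/32,V:81/32)
total length: 591/16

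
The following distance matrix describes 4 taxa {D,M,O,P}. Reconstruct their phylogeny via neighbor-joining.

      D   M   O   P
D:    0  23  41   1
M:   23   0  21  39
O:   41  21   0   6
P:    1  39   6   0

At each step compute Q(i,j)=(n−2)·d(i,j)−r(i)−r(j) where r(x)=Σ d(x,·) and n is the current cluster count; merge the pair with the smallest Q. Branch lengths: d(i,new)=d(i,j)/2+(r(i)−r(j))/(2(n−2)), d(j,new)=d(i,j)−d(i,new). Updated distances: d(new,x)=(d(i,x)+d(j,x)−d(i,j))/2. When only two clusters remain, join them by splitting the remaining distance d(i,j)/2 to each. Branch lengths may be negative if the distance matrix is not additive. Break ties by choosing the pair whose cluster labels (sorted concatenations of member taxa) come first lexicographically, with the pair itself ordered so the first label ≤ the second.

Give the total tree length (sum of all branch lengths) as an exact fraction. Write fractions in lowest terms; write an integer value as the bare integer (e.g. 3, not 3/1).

153/4

iteration 1: select D,P (d=1, Q=-109); attach at lengths (21/4, -17/4); label the merged cluster DP
  updated: d(DP,M)=61/2, d(DP,O)=23
iteration 2: select DP,M (d=61/2, Q=-149/2); attach at lengths (65/4, 57/4); label the merged cluster DMP
  updated: d(DMP,O)=27/4
iteration 3: select DMP,O (d=27/4); attach at lengths (27/8, 27/8); label the merged cluster DMOP
final tree: (((D:21/4,P:-17/4):65/4,M:57/4):27/8,O:27/8)
total length: 153/4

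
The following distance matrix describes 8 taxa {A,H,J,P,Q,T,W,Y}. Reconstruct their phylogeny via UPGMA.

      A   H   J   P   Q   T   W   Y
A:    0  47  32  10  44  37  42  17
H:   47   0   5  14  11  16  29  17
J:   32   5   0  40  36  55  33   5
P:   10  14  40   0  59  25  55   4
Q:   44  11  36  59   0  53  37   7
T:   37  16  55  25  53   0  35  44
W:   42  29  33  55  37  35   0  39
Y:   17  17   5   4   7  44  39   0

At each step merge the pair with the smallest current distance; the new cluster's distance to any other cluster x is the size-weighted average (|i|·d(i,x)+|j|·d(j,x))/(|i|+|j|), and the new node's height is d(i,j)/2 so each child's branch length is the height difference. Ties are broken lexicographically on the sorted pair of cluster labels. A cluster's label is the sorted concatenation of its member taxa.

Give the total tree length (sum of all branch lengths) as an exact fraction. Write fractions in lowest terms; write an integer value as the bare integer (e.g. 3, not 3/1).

step 1: merge (P,Y) at d=4; branch lengths P→2, Y→2; new cluster PY
  updated: d(A,PY)=27/2, d(H,PY)=31/2, d(J,PY)=45/2, d(PY,Q)=33, d(PY,T)=69/2, d(PY,W)=47
step 2: merge (H,J) at d=5; branch lengths H→5/2, J→5/2; new cluster HJ
  updated: d(A,HJ)=79/2, d(HJ,PY)=19, d(HJ,Q)=47/2, d(HJ,T)=71/2, d(HJ,W)=31
step 3: merge (A,PY) at d=27/2; branch lengths A→27/4, PY→19/4; new cluster APY
  updated: d(APY,HJ)=155/6, d(APY,Q)=110/3, d(APY,T)=106/3, d(APY,W)=136/3
step 4: merge (HJ,Q) at d=47/2; branch lengths HJ→37/4, Q→47/4; new cluster HJQ
  updated: d(APY,HJQ)=265/9, d(HJQ,T)=124/3, d(HJQ,W)=33
step 5: merge (APY,HJQ) at d=265/9; branch lengths APY→287/36, HJQ→107/36; new cluster AHJPQY
  updated: d(AHJPQY,T)=115/3, d(AHJPQY,W)=235/6
step 6: merge (T,W) at d=35; branch lengths T→35/2, W→35/2; new cluster TW
  updated: d(AHJPQY,TW)=155/4
step 7: merge (AHJPQY,TW) at d=155/4; branch lengths AHJPQY→335/72, TW→15/8; new cluster AHJPQTWY
final tree: (((A:27/4,(P:2,Y:2):19/4):287/36,((H:5/2,J:5/2):37/4,Q:47/4):107/36):335/72,(T:35/2,W:35/2):15/8)
total length: 3383/36

3383/36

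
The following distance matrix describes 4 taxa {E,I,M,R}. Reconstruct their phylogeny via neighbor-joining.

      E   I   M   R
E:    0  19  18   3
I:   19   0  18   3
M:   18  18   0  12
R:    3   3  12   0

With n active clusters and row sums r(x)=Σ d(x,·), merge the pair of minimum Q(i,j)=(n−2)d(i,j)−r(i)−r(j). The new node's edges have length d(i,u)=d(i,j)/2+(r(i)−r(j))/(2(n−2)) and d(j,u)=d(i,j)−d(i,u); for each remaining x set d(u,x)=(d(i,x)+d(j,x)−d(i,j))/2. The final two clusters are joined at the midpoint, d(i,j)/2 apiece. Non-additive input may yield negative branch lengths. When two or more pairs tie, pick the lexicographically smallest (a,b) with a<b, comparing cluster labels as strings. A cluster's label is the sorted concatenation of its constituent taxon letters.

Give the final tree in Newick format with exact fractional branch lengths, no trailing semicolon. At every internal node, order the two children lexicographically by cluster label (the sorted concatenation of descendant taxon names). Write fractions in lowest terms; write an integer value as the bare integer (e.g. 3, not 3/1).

(((E:7,M:11):5/2,I:7):-2,R:-2)

step 1: merge (E,M) at d=18, Q=-52; branch lengths E→7, M→11; new cluster EM
  updated: d(EM,I)=19/2, d(EM,R)=-3/2
step 2: merge (EM,I) at d=19/2, Q=-11; branch lengths EM→5/2, I→7; new cluster EIM
  updated: d(EIM,R)=-4
step 3: merge (EIM,R) at d=-4; branch lengths EIM→-2, R→-2; new cluster EIMR
final tree: (((E:7,M:11):5/2,I:7):-2,R:-2)
total length: 47/2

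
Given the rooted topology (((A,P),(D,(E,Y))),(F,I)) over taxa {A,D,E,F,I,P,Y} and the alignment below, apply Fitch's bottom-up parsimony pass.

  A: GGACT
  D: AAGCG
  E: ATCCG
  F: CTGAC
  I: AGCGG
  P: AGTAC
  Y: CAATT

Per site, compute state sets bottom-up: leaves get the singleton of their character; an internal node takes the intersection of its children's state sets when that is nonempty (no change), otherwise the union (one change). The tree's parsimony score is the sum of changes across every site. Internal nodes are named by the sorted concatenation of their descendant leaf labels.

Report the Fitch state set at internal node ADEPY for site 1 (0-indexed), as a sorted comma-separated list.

A,G

site 0, node AP: A={G} ∪ P={A} → {A,G} (+1)
site 0, node EY: E={A} ∪ Y={C} → {A,C} (+1)
site 0, node DEY: D={A} ∩ EY={A,C} → {A} (+0)
site 0, node ADEPY: AP={A,G} ∩ DEY={A} → {A} (+0)
site 0, node FI: F={C} ∪ I={A} → {A,C} (+1)
site 0, node ADEFIPY: ADEPY={A} ∩ FI={A,C} → {A} (+0)
site 1, node AP: A={G} ∩ P={G} → {G} (+0)
site 1, node EY: E={T} ∪ Y={A} → {A,T} (+1)
site 1, node DEY: D={A} ∩ EY={A,T} → {A} (+0)
site 1, node ADEPY: AP={G} ∪ DEY={A} → {A,G} (+1)
site 1, node FI: F={T} ∪ I={G} → {G,T} (+1)
site 1, node ADEFIPY: ADEPY={A,G} ∩ FI={G,T} → {G} (+0)
site 2, node AP: A={A} ∪ P={T} → {A,T} (+1)
site 2, node EY: E={C} ∪ Y={A} → {A,C} (+1)
site 2, node DEY: D={G} ∪ EY={A,C} → {A,C,G} (+1)
site 2, node ADEPY: AP={A,T} ∩ DEY={A,C,G} → {A} (+0)
site 2, node FI: F={G} ∪ I={C} → {C,G} (+1)
site 2, node ADEFIPY: ADEPY={A} ∪ FI={C,G} → {A,C,G} (+1)
site 3, node AP: A={C} ∪ P={A} → {A,C} (+1)
site 3, node EY: E={C} ∪ Y={T} → {C,T} (+1)
site 3, node DEY: D={C} ∩ EY={C,T} → {C} (+0)
site 3, node ADEPY: AP={A,C} ∩ DEY={C} → {C} (+0)
site 3, node FI: F={A} ∪ I={G} → {A,G} (+1)
site 3, node ADEFIPY: ADEPY={C} ∪ FI={A,G} → {A,C,G} (+1)
site 4, node AP: A={T} ∪ P={C} → {C,T} (+1)
site 4, node EY: E={G} ∪ Y={T} → {G,T} (+1)
site 4, node DEY: D={G} ∩ EY={G,T} → {G} (+0)
site 4, node ADEPY: AP={C,T} ∪ DEY={G} → {C,G,T} (+1)
site 4, node FI: F={C} ∪ I={G} → {C,G} (+1)
site 4, node ADEFIPY: ADEPY={C,G,T} ∩ FI={C,G} → {C,G} (+0)
per-site changes: [3, 3, 5, 4, 4]; total = 19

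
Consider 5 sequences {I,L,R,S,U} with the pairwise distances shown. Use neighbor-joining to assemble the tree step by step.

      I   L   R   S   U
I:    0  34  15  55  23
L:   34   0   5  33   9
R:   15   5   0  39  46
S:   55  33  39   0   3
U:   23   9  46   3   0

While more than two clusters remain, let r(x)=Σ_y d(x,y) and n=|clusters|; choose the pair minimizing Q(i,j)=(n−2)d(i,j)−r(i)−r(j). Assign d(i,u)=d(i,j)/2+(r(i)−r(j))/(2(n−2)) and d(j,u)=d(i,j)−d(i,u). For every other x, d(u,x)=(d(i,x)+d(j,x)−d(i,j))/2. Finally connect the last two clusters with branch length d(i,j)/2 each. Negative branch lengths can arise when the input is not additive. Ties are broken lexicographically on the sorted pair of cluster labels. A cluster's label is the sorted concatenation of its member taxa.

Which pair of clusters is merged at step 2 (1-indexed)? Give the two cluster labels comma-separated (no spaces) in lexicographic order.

step 1: merge (S,U) at d=3, Q=-202; branch lengths S→29/3, U→-20/3; new cluster SU
  updated: d(I,SU)=75/2, d(L,SU)=39/2, d(R,SU)=41
step 2: merge (I,R) at d=15, Q=-235/2; branch lengths I→111/8, R→9/8; new cluster IR
  updated: d(IR,L)=12, d(IR,SU)=127/4
step 3: merge (IR,L) at d=12, Q=-253/4; branch lengths IR→97/8, L→-1/8; new cluster ILR
  updated: d(ILR,SU)=157/8
step 4: merge (ILR,SU) at d=157/8; branch lengths ILR→157/16, SU→157/16; new cluster ILRSU
final tree: (((I:111/8,R:9/8):97/8,L:-1/8):157/16,(S:29/3,U:-20/3):157/16)
total length: 397/8

I,R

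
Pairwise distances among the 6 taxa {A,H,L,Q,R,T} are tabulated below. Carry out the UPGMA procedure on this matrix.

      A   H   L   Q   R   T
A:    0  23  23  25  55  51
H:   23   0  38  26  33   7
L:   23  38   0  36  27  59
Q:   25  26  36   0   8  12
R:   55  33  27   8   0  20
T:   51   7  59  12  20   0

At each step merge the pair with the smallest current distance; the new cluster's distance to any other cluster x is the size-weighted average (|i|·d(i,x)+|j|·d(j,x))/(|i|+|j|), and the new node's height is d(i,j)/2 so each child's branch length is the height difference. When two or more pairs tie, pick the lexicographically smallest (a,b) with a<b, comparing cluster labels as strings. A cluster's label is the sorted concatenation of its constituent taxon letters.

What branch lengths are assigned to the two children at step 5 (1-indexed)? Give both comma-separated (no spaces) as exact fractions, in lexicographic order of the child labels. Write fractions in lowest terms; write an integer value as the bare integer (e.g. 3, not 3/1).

1. join H+T (d=7) ⇒ HT; edges |H|=7/2, |T|=7/2
  updated: d(A,HT)=37, d(HT,L)=97/2, d(HT,Q)=19, d(HT,R)=53/2
2. join Q+R (d=8) ⇒ QR; edges |Q|=4, |R|=4
  updated: d(A,QR)=40, d(HT,QR)=91/4, d(L,QR)=63/2
3. join HT+QR (d=91/4) ⇒ HQRT; edges |HT|=63/8, |QR|=59/8
  updated: d(A,HQRT)=77/2, d(HQRT,L)=40
4. join A+L (d=23) ⇒ AL; edges |A|=23/2, |L|=23/2
  updated: d(AL,HQRT)=157/4
5. join AL+HQRT (d=157/4) ⇒ AHLQRT; edges |AL|=65/8, |HQRT|=33/4
final tree: ((A:23/2,L:23/2):65/8,((H:7/2,T:7/2):63/8,(Q:4,R:4):59/8):33/4)
total length: 557/8

65/8,33/4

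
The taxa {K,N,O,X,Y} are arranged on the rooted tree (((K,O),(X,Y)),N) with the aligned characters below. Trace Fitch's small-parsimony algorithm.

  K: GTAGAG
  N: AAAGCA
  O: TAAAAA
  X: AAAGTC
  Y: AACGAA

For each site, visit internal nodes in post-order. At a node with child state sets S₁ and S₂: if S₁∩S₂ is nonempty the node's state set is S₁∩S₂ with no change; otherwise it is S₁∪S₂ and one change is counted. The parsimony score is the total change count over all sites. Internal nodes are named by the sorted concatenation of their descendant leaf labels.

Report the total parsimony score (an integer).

KO@0: {G} ∪ {T} = {G,T} (union, +1)
XY@0: {A} ∩ {A} = {A} (intersection, +0)
KOXY@0: {G,T} ∪ {A} = {A,G,T} (union, +1)
KNOXY@0: {A,G,T} ∩ {A} = {A} (intersection, +0)
KO@1: {T} ∪ {A} = {A,T} (union, +1)
XY@1: {A} ∩ {A} = {A} (intersection, +0)
KOXY@1: {A,T} ∩ {A} = {A} (intersection, +0)
KNOXY@1: {A} ∩ {A} = {A} (intersection, +0)
KO@2: {A} ∩ {A} = {A} (intersection, +0)
XY@2: {A} ∪ {C} = {A,C} (union, +1)
KOXY@2: {A} ∩ {A,C} = {A} (intersection, +0)
KNOXY@2: {A} ∩ {A} = {A} (intersection, +0)
KO@3: {G} ∪ {A} = {A,G} (union, +1)
XY@3: {G} ∩ {G} = {G} (intersection, +0)
KOXY@3: {A,G} ∩ {G} = {G} (intersection, +0)
KNOXY@3: {G} ∩ {G} = {G} (intersection, +0)
KO@4: {A} ∩ {A} = {A} (intersection, +0)
XY@4: {T} ∪ {A} = {A,T} (union, +1)
KOXY@4: {A} ∩ {A,T} = {A} (intersection, +0)
KNOXY@4: {A} ∪ {C} = {A,C} (union, +1)
KO@5: {G} ∪ {A} = {A,G} (union, +1)
XY@5: {C} ∪ {A} = {A,C} (union, +1)
KOXY@5: {A,G} ∩ {A,C} = {A} (intersection, +0)
KNOXY@5: {A} ∩ {A} = {A} (intersection, +0)
per-site changes: [2, 1, 1, 1, 2, 2]; total = 9

9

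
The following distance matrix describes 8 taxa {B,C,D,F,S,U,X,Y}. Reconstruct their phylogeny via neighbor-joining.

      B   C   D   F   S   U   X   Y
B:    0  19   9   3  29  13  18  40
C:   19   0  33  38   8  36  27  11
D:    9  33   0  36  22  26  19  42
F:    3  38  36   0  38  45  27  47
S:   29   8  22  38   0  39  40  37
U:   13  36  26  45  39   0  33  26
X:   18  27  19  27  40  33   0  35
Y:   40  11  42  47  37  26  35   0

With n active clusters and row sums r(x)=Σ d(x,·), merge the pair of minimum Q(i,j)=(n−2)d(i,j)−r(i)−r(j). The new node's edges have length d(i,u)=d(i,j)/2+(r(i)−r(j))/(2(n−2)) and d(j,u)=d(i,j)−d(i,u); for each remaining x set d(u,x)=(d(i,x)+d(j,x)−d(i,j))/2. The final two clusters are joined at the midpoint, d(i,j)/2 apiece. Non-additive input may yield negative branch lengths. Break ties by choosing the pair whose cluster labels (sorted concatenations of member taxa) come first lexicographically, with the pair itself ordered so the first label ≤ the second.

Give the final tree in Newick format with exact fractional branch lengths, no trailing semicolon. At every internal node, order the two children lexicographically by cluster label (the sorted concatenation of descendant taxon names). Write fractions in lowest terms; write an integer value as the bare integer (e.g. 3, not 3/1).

1. join B+F (d=3, Q=-347) ⇒ BF; edges |B|=-85/12, |F|=121/12
  updated: d(BF,C)=27, d(BF,D)=21, d(BF,S)=32, d(BF,U)=55/2, d(BF,X)=21, d(BF,Y)=42
2. join C+S (d=8, Q=-280) ⇒ CS; edges |C|=2/5, |S|=38/5
  updated: d(BF,CS)=51/2, d(CS,D)=47/2, d(CS,U)=67/2, d(CS,X)=59/2, d(CS,Y)=20
3. join CS+Y (d=20, Q=-217) ⇒ CSY; edges |CS|=47/8, |Y|=113/8
  updated: d(BF,CSY)=95/4, d(CSY,D)=91/4, d(CSY,U)=79/4, d(CSY,X)=89/4
4. join CSY+U (d=79/4, Q=-271/2) ⇒ CSUY; edges |CSY|=83/12, |U|=77/6
  updated: d(BF,CSUY)=63/4, d(CSUY,D)=29/2, d(CSUY,X)=71/4
5. join BF+CSUY (d=63/4, Q=-297/4) ⇒ BCFSUY; edges |BF|=165/16, |CSUY|=87/16
  updated: d(BCFSUY,D)=79/8, d(BCFSUY,X)=23/2
6. join BCFSUY+D (d=79/8, Q=-323/8) ⇒ BCDFSUY; edges |BCFSUY|=19/16, |D|=139/16
  updated: d(BCDFSUY,X)=165/16
7. join BCDFSUY+X (d=165/16) ⇒ BCDFSUXY; edges |BCDFSUY|=165/32, |X|=165/32
final tree: ((((B:-85/12,F:121/12):165/16,(((C:2/5,S:38/5):47/8,Y:113/8):83/12,U:77/6):87/16):19/16,D:139/16):165/32,X:165/32)
total length: 1387/16

((((B:-85/12,F:121/12):165/16,(((C:2/5,S:38/5):47/8,Y:113/8):83/12,U:77/6):87/16):19/16,D:139/16):165/32,X:165/32)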